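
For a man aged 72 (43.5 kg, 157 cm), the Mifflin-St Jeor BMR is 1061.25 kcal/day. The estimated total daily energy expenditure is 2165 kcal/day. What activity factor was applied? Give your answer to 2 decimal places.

Activity factor = TEE ÷ BMR = 2165 ÷ 1061.25 = 2.04.

2.04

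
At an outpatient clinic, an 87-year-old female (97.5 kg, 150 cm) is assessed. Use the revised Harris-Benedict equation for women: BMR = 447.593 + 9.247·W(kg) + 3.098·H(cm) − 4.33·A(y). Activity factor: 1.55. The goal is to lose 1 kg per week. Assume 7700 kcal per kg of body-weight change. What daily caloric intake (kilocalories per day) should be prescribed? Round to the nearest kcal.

1128 kilocalories per day

Harris-Benedict: BMR = 447.593 + 9.247(97.5) + 3.098(150) − 4.33(87) = 1437.1655 kcal/day.
TEE = 1437.1655 × 1.55 = 2227.6065 kcal/day.
Required daily deficit = 1 × 7700 ÷ 7 = 1100 kcal/day.
Target intake = 2227.6065 − 1100 = 1127.6065 kcal/day.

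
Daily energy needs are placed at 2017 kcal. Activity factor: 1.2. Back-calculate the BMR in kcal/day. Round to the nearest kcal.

BMR = TEE ÷ activity factor = 2017 ÷ 1.2 = 1680.8333 kcal/day.

1681 kcal/day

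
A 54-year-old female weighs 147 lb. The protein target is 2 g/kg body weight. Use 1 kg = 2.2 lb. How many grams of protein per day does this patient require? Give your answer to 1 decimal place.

133.6 g/day

Weight in kg = 147 ÷ 2.2 = 66.8182 kg.
Protein = 2 g/kg × 66.8182 kg = 133.6364 g/day.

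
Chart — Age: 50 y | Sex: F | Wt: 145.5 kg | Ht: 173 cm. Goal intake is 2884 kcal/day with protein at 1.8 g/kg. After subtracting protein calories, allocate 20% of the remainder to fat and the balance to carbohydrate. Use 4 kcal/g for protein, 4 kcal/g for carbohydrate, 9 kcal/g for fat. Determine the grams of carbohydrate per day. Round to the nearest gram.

367 g/day

Protein = 1.8 × 145.5 = 261.9 g → 261.9 × 4 = 1047.6 kcal.
Non-protein calories = 2884 − 1047.6 = 1836.4 kcal.
Fat: 20% × 1836.4 = 367.28 kcal; carbohydrate: 1469.12 kcal.
Carbohydrate: 1469.12 kcal ÷ 4 kcal/g = 367.28 g.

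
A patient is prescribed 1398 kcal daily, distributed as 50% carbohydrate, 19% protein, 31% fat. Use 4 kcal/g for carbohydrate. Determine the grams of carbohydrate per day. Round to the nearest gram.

Carbohydrate energy = 50% × 1398 = 699 kcal.
At 4 kcal/g: 699 ÷ 4 = 174.75 g.

175 g/day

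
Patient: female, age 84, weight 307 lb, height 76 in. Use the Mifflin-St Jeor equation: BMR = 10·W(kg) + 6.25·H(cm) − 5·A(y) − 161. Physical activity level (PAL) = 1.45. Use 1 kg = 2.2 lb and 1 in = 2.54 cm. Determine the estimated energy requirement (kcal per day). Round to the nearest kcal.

Convert to metric: weight = 307 ÷ 2.2 = 139.5455 kg; height = 76 × 2.54 = 193.04 cm.
Mifflin-St Jeor (female): BMR = 10(139.5455) + 6.25(193.04) − 5(84) − 161 = 1395.4545 + 1206.5 − 420 − 161 = 2020.9545 kcal/day.
TEE = BMR × activity factor = 2020.9545 × 1.45 = 2930.3841 kcal/day.

2930 kcal per day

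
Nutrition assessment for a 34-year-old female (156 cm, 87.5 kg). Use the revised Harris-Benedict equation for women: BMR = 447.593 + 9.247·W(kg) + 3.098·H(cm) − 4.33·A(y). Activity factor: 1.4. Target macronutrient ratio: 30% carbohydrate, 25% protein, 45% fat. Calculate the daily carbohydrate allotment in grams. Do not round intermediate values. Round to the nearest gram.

167 g/day

Harris-Benedict: BMR = 447.593 + 9.247(87.5) + 3.098(156) − 4.33(34) = 1592.7735 kcal/day.
TEE = 1592.7735 × 1.4 = 2229.8829 kcal/day.
Carbohydrate energy = 30% × 2229.8829 = 668.9649 kcal.
Carbohydrate = 668.9649 ÷ 4 kcal/g = 167.2412 g.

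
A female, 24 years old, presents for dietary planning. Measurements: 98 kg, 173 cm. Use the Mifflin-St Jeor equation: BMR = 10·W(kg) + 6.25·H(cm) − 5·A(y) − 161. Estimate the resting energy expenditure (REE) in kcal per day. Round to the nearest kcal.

Mifflin-St Jeor (female): BMR = 10(98) + 6.25(173) − 5(24) − 161 = 980 + 1081.25 − 120 − 161 = 1780.25 kcal/day.

1780 kcal per day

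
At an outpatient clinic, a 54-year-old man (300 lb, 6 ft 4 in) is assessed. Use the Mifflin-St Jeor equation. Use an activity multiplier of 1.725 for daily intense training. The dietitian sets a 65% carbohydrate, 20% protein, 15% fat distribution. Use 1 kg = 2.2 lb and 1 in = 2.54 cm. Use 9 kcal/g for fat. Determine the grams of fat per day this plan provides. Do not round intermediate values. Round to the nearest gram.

Convert to metric: weight = 300 ÷ 2.2 = 136.3636 kg; height = (6×12 + 4) × 2.54 = 76 × 2.54 = 193.04 cm.
Mifflin-St Jeor (male): BMR = 10(136.3636) + 6.25(193.04) − 5(54) + 5 = 1363.6364 + 1206.5 − 270 + 5 = 2305.1364 kcal/day.
TEE = 2305.1364 × 1.725 = 3976.3602 kcal/day.
Fat energy = 15% × 3976.3602 = 596.454 kcal.
Fat = 596.454 ÷ 9 kcal/g = 66.2727 g.

66 g/day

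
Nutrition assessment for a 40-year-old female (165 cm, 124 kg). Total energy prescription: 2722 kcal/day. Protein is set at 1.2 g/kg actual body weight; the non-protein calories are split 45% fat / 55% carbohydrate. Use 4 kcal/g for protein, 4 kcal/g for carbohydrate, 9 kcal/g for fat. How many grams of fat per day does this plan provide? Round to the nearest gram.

106 g/day

Protein = 1.2 × 124 = 148.8 g → 148.8 × 4 = 595.2 kcal.
Non-protein calories = 2722 − 595.2 = 2126.8 kcal.
Fat: 45% × 2126.8 = 957.06 kcal; carbohydrate: 1169.74 kcal.
Fat: 957.06 kcal ÷ 9 kcal/g = 106.34 g.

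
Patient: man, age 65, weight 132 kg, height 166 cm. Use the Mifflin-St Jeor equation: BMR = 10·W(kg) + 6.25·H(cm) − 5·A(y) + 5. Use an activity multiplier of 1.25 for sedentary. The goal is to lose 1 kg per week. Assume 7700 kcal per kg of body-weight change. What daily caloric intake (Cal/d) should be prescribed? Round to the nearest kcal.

Mifflin-St Jeor (male): BMR = 10(132) + 6.25(166) − 5(65) + 5 = 1320 + 1037.5 − 325 + 5 = 2037.5 kcal/day.
TEE = 2037.5 × 1.25 = 2546.875 kcal/day.
Required daily deficit = 1 × 7700 ÷ 7 = 1100 kcal/day.
Target intake = 2546.875 − 1100 = 1446.875 kcal/day.

1447 Cal/d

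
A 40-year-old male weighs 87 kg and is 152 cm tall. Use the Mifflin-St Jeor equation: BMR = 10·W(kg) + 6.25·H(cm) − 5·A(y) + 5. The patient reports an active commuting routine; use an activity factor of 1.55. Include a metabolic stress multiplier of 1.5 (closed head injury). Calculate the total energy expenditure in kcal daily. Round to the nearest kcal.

Mifflin-St Jeor (male): BMR = 10(87) + 6.25(152) − 5(40) + 5 = 870 + 950 − 200 + 5 = 1625 kcal/day.
TEE = BMR × activity factor = 1625 × 1.55 = 2518.75 kcal/day.
Apply stress factor: 2518.75 × 1.5 = 3778.125 kcal/day.

3778 kcal daily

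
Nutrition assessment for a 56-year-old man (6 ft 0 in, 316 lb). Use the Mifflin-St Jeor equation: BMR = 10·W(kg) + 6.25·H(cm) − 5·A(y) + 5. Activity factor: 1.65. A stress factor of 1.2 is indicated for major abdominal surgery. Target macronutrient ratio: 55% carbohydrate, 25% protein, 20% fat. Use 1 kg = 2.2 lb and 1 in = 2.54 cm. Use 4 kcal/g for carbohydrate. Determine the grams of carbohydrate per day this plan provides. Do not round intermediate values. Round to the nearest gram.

627 g/day

Convert to metric: weight = 316 ÷ 2.2 = 143.6364 kg; height = (6×12 + 0) × 2.54 = 72 × 2.54 = 182.88 cm.
Mifflin-St Jeor (male): BMR = 10(143.6364) + 6.25(182.88) − 5(56) + 5 = 1436.3636 + 1143 − 280 + 5 = 2304.3636 kcal/day.
TEE = 2304.3636 × 1.65 = 3802.2 kcal/day.
With stress factor 1.2: 3802.2 × 1.2 = 4562.64 kcal/day.
Carbohydrate energy = 55% × 4562.64 = 2509.452 kcal.
Carbohydrate = 2509.452 ÷ 4 kcal/g = 627.363 g.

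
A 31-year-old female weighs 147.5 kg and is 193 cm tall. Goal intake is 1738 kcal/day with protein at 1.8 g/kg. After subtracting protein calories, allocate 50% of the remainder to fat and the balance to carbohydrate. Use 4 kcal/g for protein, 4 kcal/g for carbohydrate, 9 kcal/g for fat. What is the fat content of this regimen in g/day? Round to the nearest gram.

Protein = 1.8 × 147.5 = 265.5 g → 265.5 × 4 = 1062 kcal.
Non-protein calories = 1738 − 1062 = 676 kcal.
Fat: 50% × 676 = 338 kcal; carbohydrate: 338 kcal.
Fat: 338 kcal ÷ 9 kcal/g = 37.5556 g.

38 g/day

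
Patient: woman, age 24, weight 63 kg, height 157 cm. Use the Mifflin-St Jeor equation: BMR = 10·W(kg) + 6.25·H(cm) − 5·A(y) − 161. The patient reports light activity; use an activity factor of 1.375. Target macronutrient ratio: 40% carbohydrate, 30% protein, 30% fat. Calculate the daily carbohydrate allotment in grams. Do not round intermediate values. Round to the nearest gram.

183 g/day

Mifflin-St Jeor (female): BMR = 10(63) + 6.25(157) − 5(24) − 161 = 630 + 981.25 − 120 − 161 = 1330.25 kcal/day.
TEE = 1330.25 × 1.375 = 1829.0938 kcal/day.
Carbohydrate energy = 40% × 1829.0938 = 731.6375 kcal.
Carbohydrate = 731.6375 ÷ 4 kcal/g = 182.9094 g.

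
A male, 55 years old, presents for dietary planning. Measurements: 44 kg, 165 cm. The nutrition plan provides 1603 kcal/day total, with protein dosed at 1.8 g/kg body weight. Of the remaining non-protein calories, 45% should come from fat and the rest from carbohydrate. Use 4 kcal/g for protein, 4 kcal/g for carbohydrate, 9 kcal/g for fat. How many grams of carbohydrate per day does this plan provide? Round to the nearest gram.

Protein = 1.8 × 44 = 79.2 g → 79.2 × 4 = 316.8 kcal.
Non-protein calories = 1603 − 316.8 = 1286.2 kcal.
Fat: 45% × 1286.2 = 578.79 kcal; carbohydrate: 707.41 kcal.
Carbohydrate: 707.41 kcal ÷ 4 kcal/g = 176.8525 g.

177 g/day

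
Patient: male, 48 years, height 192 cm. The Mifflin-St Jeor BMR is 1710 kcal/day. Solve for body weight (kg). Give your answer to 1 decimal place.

74.5 kg

1710 = 10·W + 6.25(192) − 5(48) + 5
10·W = 1710 − 965 = 745, so W = 74.5 kg.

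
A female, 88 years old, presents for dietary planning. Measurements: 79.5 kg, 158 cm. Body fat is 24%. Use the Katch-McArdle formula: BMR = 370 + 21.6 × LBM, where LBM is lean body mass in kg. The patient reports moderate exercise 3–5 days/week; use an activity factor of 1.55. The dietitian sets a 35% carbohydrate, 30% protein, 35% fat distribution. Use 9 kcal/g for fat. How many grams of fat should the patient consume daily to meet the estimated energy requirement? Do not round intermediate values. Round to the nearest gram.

101 g/day

LBM = 79.5 × (1 − 0.24) = 60.42 kg. Katch-McArdle: BMR = 370 + 21.6 × 60.42 = 1675.072 kcal/day.
TEE = 1675.072 × 1.55 = 2596.3616 kcal/day.
Fat energy = 35% × 2596.3616 = 908.7266 kcal.
Fat = 908.7266 ÷ 9 kcal/g = 100.9696 g.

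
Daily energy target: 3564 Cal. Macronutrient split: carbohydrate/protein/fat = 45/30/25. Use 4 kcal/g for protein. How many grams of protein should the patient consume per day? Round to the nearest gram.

Protein energy = 30% × 3564 = 1069.2 kcal.
At 4 kcal/g: 1069.2 ÷ 4 = 267.3 g.

267 g/day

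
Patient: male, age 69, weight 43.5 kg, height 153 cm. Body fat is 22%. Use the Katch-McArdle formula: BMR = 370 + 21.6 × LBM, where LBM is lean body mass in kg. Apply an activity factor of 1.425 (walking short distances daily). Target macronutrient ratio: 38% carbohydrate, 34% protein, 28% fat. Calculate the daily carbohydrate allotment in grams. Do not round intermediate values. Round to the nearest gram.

LBM = 43.5 × (1 − 0.22) = 33.93 kg. Katch-McArdle: BMR = 370 + 21.6 × 33.93 = 1102.888 kcal/day.
TEE = 1102.888 × 1.425 = 1571.6154 kcal/day.
Carbohydrate energy = 38% × 1571.6154 = 597.2139 kcal.
Carbohydrate = 597.2139 ÷ 4 kcal/g = 149.3035 g.

149 g/day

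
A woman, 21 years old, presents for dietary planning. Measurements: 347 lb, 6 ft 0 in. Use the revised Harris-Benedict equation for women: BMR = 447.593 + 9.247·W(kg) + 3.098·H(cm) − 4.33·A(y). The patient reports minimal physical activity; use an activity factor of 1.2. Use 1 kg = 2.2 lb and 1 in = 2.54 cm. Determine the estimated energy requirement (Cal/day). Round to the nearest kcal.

Convert to metric: weight = 347 ÷ 2.2 = 157.7273 kg; height = (6×12 + 0) × 2.54 = 72 × 2.54 = 182.88 cm.
Harris-Benedict: BMR = 447.593 + 9.247(157.7273) + 3.098(182.88) − 4.33(21) = 2381.7293 kcal/day.
TEE = BMR × activity factor = 2381.7293 × 1.2 = 2858.0752 kcal/day.

2858 Cal/day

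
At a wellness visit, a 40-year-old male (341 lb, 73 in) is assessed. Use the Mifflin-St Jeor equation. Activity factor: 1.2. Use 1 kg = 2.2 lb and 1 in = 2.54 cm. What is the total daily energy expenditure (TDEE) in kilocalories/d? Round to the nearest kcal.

3017 kilocalories/d

Convert to metric: weight = 341 ÷ 2.2 = 155 kg; height = 73 × 2.54 = 185.42 cm.
Mifflin-St Jeor (male): BMR = 10(155) + 6.25(185.42) − 5(40) + 5 = 1550 + 1158.875 − 200 + 5 = 2513.875 kcal/day.
TEE = BMR × activity factor = 2513.875 × 1.2 = 3016.65 kcal/day.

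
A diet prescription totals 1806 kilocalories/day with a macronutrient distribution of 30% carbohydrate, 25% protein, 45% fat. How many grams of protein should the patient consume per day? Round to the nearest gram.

113 g/day

Protein energy = 25% × 1806 = 451.5 kcal.
At 4 kcal/g: 451.5 ÷ 4 = 112.875 g.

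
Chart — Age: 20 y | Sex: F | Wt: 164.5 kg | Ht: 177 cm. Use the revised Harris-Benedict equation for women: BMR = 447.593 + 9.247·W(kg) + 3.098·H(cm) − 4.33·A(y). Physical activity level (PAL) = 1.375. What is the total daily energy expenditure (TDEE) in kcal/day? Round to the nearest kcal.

Harris-Benedict: BMR = 447.593 + 9.247(164.5) + 3.098(177) − 4.33(20) = 2430.4705 kcal/day.
TEE = BMR × activity factor = 2430.4705 × 1.375 = 3341.8969 kcal/day.

3342 kcal/day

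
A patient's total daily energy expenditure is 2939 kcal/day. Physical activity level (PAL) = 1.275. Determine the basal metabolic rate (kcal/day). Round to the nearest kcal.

BMR = TEE ÷ activity factor = 2939 ÷ 1.275 = 2305.098 kcal/day.

2305 kcal/day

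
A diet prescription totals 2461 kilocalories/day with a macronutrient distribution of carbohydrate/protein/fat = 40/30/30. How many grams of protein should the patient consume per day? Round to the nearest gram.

Protein energy = 30% × 2461 = 738.3 kcal.
At 4 kcal/g: 738.3 ÷ 4 = 184.575 g.

185 g/day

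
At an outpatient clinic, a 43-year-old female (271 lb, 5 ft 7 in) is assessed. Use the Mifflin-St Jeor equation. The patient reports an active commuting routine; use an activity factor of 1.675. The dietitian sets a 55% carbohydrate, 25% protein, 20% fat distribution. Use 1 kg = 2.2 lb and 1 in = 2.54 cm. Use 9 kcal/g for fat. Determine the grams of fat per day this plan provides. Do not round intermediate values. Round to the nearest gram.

Convert to metric: weight = 271 ÷ 2.2 = 123.1818 kg; height = (5×12 + 7) × 2.54 = 67 × 2.54 = 170.18 cm.
Mifflin-St Jeor (female): BMR = 10(123.1818) + 6.25(170.18) − 5(43) − 161 = 1231.8182 + 1063.625 − 215 − 161 = 1919.4432 kcal/day.
TEE = 1919.4432 × 1.675 = 3215.0673 kcal/day.
Fat energy = 20% × 3215.0673 = 643.0135 kcal.
Fat = 643.0135 ÷ 9 kcal/g = 71.4459 g.

71 g/day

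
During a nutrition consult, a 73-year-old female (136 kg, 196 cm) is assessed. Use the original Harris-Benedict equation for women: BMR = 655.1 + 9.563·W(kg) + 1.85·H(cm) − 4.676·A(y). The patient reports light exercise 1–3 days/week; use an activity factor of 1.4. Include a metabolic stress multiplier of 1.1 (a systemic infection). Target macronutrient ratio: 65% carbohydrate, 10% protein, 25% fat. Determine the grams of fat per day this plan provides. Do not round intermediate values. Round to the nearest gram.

Harris-Benedict: BMR = 655.1 + 9.563(136) + 1.85(196) − 4.676(73) = 1976.92 kcal/day.
TEE = 1976.92 × 1.4 = 2767.688 kcal/day.
With stress factor 1.1: 2767.688 × 1.1 = 3044.4568 kcal/day.
Fat energy = 25% × 3044.4568 = 761.1142 kcal.
Fat = 761.1142 ÷ 9 kcal/g = 84.5682 g.

85 g/day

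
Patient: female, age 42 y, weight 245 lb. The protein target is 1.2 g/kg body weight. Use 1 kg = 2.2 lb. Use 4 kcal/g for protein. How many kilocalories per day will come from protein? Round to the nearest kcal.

Weight in kg = 245 ÷ 2.2 = 111.3636 kg.
Protein = 1.2 g/kg × 111.3636 kg = 133.6364 g/day.
Protein energy = 133.6364 g × 4 kcal/g = 534.5455 kcal/day.

535 kcal/day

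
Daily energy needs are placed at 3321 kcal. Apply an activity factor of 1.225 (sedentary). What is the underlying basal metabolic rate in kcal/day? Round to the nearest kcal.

BMR = TEE ÷ activity factor = 3321 ÷ 1.225 = 2711.0204 kcal/day.

2711 kcal/day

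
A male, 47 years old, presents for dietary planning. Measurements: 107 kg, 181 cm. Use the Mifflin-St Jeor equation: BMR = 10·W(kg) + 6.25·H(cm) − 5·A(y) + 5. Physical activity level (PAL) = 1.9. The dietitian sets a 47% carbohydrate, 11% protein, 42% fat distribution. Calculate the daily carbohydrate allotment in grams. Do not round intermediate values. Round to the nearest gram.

Mifflin-St Jeor (male): BMR = 10(107) + 6.25(181) − 5(47) + 5 = 1070 + 1131.25 − 235 + 5 = 1971.25 kcal/day.
TEE = 1971.25 × 1.9 = 3745.375 kcal/day.
Carbohydrate energy = 47% × 3745.375 = 1760.3263 kcal.
Carbohydrate = 1760.3263 ÷ 4 kcal/g = 440.0816 g.

440 g/day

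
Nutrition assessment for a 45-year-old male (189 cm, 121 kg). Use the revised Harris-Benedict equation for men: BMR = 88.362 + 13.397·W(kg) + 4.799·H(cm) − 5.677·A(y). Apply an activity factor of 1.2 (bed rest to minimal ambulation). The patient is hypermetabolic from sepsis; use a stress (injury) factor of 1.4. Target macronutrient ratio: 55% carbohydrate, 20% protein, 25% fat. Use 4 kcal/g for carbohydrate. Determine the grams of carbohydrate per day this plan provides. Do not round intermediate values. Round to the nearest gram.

545 g/day

Harris-Benedict: BMR = 88.362 + 13.397(121) + 4.799(189) − 5.677(45) = 2360.945 kcal/day.
TEE = 2360.945 × 1.2 = 2833.134 kcal/day.
With stress factor 1.4: 2833.134 × 1.4 = 3966.3876 kcal/day.
Carbohydrate energy = 55% × 3966.3876 = 2181.5132 kcal.
Carbohydrate = 2181.5132 ÷ 4 kcal/g = 545.3783 g.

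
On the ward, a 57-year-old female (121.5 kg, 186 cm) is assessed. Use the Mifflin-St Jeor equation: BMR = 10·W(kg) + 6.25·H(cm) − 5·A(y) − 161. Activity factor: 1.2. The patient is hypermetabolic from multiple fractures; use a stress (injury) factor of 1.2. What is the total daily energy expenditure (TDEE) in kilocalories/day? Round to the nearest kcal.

2781 kilocalories/day

Mifflin-St Jeor (female): BMR = 10(121.5) + 6.25(186) − 5(57) − 161 = 1215 + 1162.5 − 285 − 161 = 1931.5 kcal/day.
TEE = BMR × activity factor = 1931.5 × 1.2 = 2317.8 kcal/day.
Apply stress factor: 2317.8 × 1.2 = 2781.36 kcal/day.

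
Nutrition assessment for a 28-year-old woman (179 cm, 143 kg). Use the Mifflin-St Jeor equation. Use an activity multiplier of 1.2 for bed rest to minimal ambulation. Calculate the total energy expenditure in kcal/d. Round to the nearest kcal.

Mifflin-St Jeor (female): BMR = 10(143) + 6.25(179) − 5(28) − 161 = 1430 + 1118.75 − 140 − 161 = 2247.75 kcal/day.
TEE = BMR × activity factor = 2247.75 × 1.2 = 2697.3 kcal/day.

2697 kcal/d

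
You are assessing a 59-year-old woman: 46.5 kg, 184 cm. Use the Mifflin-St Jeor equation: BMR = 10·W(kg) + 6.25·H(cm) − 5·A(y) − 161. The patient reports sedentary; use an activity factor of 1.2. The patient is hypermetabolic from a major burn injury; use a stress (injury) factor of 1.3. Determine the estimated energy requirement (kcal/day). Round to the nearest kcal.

Mifflin-St Jeor (female): BMR = 10(46.5) + 6.25(184) − 5(59) − 161 = 465 + 1150 − 295 − 161 = 1159 kcal/day.
TEE = BMR × activity factor = 1159 × 1.2 = 1390.8 kcal/day.
Apply stress factor: 1390.8 × 1.3 = 1808.04 kcal/day.

1808 kcal/day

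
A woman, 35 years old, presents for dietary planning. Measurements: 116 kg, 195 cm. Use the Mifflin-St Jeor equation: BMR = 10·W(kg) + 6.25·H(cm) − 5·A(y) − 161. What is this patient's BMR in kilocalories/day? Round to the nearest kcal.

Mifflin-St Jeor (female): BMR = 10(116) + 6.25(195) − 5(35) − 161 = 1160 + 1218.75 − 175 − 161 = 2042.75 kcal/day.

2043 kilocalories/day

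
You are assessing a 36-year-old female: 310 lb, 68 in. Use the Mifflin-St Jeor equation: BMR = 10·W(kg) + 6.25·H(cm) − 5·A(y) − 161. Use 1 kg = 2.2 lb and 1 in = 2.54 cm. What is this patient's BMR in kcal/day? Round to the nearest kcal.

2148 kcal/day

Convert to metric: weight = 310 ÷ 2.2 = 140.9091 kg; height = 68 × 2.54 = 172.72 cm.
Mifflin-St Jeor (female): BMR = 10(140.9091) + 6.25(172.72) − 5(36) − 161 = 1409.0909 + 1079.5 − 180 − 161 = 2147.5909 kcal/day.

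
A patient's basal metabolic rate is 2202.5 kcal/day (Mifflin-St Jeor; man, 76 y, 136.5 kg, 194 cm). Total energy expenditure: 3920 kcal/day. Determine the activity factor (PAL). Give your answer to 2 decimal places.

Activity factor = TEE ÷ BMR = 3920 ÷ 2202.5 = 1.78.

1.78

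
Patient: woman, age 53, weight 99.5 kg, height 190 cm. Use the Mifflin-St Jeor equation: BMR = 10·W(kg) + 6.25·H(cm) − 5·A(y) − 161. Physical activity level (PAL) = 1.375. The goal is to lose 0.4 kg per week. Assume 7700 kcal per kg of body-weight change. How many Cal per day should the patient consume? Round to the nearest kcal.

Mifflin-St Jeor (female): BMR = 10(99.5) + 6.25(190) − 5(53) − 161 = 995 + 1187.5 − 265 − 161 = 1756.5 kcal/day.
TEE = 1756.5 × 1.375 = 2415.1875 kcal/day.
Required daily deficit = 0.4 × 7700 ÷ 7 = 440 kcal/day.
Target intake = 2415.1875 − 440 = 1975.1875 kcal/day.

1975 Cal per day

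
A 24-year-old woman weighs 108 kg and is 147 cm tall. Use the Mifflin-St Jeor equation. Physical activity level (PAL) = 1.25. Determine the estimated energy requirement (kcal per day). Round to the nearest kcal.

Mifflin-St Jeor (female): BMR = 10(108) + 6.25(147) − 5(24) − 161 = 1080 + 918.75 − 120 − 161 = 1717.75 kcal/day.
TEE = BMR × activity factor = 1717.75 × 1.25 = 2147.1875 kcal/day.

2147 kcal per day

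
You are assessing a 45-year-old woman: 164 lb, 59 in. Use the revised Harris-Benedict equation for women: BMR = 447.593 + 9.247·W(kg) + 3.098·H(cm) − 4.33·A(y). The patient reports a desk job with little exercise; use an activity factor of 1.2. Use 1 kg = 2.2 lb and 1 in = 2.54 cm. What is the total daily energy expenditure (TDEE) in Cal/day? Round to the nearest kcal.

1688 Cal/day

Convert to metric: weight = 164 ÷ 2.2 = 74.5455 kg; height = 59 × 2.54 = 149.86 cm.
Harris-Benedict: BMR = 447.593 + 9.247(74.5455) + 3.098(149.86) − 4.33(45) = 1406.3311 kcal/day.
TEE = BMR × activity factor = 1406.3311 × 1.2 = 1687.5973 kcal/day.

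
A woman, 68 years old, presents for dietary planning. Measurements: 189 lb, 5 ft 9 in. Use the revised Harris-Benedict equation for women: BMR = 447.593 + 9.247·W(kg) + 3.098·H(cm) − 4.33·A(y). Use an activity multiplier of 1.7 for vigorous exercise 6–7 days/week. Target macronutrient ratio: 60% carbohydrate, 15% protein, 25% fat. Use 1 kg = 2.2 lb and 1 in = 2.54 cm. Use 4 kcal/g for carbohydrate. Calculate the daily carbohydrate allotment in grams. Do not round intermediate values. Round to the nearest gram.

380 g/day

Convert to metric: weight = 189 ÷ 2.2 = 85.9091 kg; height = (5×12 + 9) × 2.54 = 69 × 2.54 = 175.26 cm.
Harris-Benedict: BMR = 447.593 + 9.247(85.9091) + 3.098(175.26) − 4.33(68) = 1490.5098 kcal/day.
TEE = 1490.5098 × 1.7 = 2533.8667 kcal/day.
Carbohydrate energy = 60% × 2533.8667 = 1520.32 kcal.
Carbohydrate = 1520.32 ÷ 4 kcal/g = 380.08 g.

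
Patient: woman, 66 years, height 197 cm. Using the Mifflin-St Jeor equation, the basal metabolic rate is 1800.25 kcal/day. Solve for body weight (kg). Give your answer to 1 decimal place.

106.0 kg

1800.25 = 10·W + 6.25(197) − 5(66) − 161
10·W = 1800.25 − 740.25 = 1060, so W = 106 kg.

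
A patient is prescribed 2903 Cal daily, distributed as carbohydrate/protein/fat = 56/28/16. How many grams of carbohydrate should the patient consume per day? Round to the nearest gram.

Carbohydrate energy = 56% × 2903 = 1625.68 kcal.
At 4 kcal/g: 1625.68 ÷ 4 = 406.42 g.

406 g/day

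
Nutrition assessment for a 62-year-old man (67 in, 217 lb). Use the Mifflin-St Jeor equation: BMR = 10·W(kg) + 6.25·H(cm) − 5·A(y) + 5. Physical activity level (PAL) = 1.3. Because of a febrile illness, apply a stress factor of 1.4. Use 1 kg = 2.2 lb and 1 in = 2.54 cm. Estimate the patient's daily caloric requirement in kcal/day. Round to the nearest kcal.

Convert to metric: weight = 217 ÷ 2.2 = 98.6364 kg; height = 67 × 2.54 = 170.18 cm.
Mifflin-St Jeor (male): BMR = 10(98.6364) + 6.25(170.18) − 5(62) + 5 = 986.3636 + 1063.625 − 310 + 5 = 1744.9886 kcal/day.
TEE = BMR × activity factor = 1744.9886 × 1.3 = 2268.4852 kcal/day.
Apply stress factor: 2268.4852 × 1.4 = 3175.8793 kcal/day.

3176 kcal/day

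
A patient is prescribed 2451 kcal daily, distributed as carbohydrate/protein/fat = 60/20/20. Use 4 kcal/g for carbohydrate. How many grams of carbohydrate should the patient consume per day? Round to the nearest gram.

368 g/day

Carbohydrate energy = 60% × 2451 = 1470.6 kcal.
At 4 kcal/g: 1470.6 ÷ 4 = 367.65 g.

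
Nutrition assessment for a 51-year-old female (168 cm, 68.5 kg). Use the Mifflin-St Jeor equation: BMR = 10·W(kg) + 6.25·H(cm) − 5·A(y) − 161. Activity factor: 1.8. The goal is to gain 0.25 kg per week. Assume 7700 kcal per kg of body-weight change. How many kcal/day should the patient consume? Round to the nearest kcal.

2649 kcal/day

Mifflin-St Jeor (female): BMR = 10(68.5) + 6.25(168) − 5(51) − 161 = 685 + 1050 − 255 − 161 = 1319 kcal/day.
TEE = 1319 × 1.8 = 2374.2 kcal/day.
Required daily surplus = 0.25 × 7700 ÷ 7 = 275 kcal/day.
Target intake = 2374.2 + 275 = 2649.2 kcal/day.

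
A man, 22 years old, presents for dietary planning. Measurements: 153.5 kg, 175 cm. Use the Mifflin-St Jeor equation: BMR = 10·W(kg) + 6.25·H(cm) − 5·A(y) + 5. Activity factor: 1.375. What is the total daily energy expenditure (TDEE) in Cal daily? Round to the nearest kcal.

3470 Cal daily

Mifflin-St Jeor (male): BMR = 10(153.5) + 6.25(175) − 5(22) + 5 = 1535 + 1093.75 − 110 + 5 = 2523.75 kcal/day.
TEE = BMR × activity factor = 2523.75 × 1.375 = 3470.1563 kcal/day.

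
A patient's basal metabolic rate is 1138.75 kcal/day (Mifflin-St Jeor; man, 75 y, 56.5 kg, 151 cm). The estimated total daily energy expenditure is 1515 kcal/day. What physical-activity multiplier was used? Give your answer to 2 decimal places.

1.33

Activity factor = TEE ÷ BMR = 1515 ÷ 1138.75 = 1.33.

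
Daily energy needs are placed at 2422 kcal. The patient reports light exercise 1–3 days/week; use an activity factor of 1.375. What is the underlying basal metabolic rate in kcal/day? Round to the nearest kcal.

BMR = TEE ÷ activity factor = 2422 ÷ 1.375 = 1761.4545 kcal/day.

1761 kcal/day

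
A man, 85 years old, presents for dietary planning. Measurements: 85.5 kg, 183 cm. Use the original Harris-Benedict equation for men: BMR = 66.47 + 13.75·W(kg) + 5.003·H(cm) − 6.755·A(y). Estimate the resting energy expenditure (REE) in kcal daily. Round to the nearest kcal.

Harris-Benedict: BMR = 66.47 + 13.75(85.5) + 5.003(183) − 6.755(85) = 1583.469 kcal/day.

1583 kcal daily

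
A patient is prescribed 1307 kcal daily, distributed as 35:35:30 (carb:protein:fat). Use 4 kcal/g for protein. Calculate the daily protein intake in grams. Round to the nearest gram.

Protein energy = 35% × 1307 = 457.45 kcal.
At 4 kcal/g: 457.45 ÷ 4 = 114.3625 g.

114 g/day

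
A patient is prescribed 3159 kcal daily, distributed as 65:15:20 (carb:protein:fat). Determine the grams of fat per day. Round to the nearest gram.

70 g/day

Fat energy = 20% × 3159 = 631.8 kcal.
At 9 kcal/g: 631.8 ÷ 9 = 70.2 g.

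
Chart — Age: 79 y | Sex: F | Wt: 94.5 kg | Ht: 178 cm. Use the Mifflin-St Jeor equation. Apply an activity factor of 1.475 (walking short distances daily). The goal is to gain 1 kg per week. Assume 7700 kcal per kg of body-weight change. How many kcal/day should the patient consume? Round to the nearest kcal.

Mifflin-St Jeor (female): BMR = 10(94.5) + 6.25(178) − 5(79) − 161 = 945 + 1112.5 − 395 − 161 = 1501.5 kcal/day.
TEE = 1501.5 × 1.475 = 2214.7125 kcal/day.
Required daily surplus = 1 × 7700 ÷ 7 = 1100 kcal/day.
Target intake = 2214.7125 + 1100 = 3314.7125 kcal/day.

3315 kcal/day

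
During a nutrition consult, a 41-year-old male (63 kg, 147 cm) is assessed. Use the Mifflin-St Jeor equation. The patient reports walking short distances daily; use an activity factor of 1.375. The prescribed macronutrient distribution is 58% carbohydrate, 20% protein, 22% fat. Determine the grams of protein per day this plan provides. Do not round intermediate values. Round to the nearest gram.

93 g/day

Mifflin-St Jeor (male): BMR = 10(63) + 6.25(147) − 5(41) + 5 = 630 + 918.75 − 205 + 5 = 1348.75 kcal/day.
TEE = 1348.75 × 1.375 = 1854.5313 kcal/day.
Protein energy = 20% × 1854.5313 = 370.9063 kcal.
Protein = 370.9063 ÷ 4 kcal/g = 92.7266 g.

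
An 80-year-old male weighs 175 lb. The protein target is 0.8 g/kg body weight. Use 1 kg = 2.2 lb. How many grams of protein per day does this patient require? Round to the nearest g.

64 g/day

Weight in kg = 175 ÷ 2.2 = 79.5455 kg.
Protein = 0.8 g/kg × 79.5455 kg = 63.6364 g/day.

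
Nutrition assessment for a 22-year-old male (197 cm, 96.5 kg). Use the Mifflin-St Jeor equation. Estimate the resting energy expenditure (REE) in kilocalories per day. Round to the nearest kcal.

2091 kilocalories per day

Mifflin-St Jeor (male): BMR = 10(96.5) + 6.25(197) − 5(22) + 5 = 965 + 1231.25 − 110 + 5 = 2091.25 kcal/day.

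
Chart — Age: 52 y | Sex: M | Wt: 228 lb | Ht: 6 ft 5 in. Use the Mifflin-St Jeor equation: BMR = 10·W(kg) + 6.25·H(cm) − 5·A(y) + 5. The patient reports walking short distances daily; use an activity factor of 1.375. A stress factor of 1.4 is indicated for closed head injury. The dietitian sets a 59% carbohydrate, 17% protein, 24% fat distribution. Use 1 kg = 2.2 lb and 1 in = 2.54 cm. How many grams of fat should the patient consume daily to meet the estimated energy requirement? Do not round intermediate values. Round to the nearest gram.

Convert to metric: weight = 228 ÷ 2.2 = 103.6364 kg; height = (6×12 + 5) × 2.54 = 77 × 2.54 = 195.58 cm.
Mifflin-St Jeor (male): BMR = 10(103.6364) + 6.25(195.58) − 5(52) + 5 = 1036.3636 + 1222.375 − 260 + 5 = 2003.7386 kcal/day.
TEE = 2003.7386 × 1.375 = 2755.1406 kcal/day.
With stress factor 1.4: 2755.1406 × 1.4 = 3857.1969 kcal/day.
Fat energy = 24% × 3857.1969 = 925.7273 kcal.
Fat = 925.7273 ÷ 9 kcal/g = 102.8586 g.

103 g/day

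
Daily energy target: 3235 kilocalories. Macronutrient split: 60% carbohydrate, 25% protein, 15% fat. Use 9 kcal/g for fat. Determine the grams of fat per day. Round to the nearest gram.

Fat energy = 15% × 3235 = 485.25 kcal.
At 9 kcal/g: 485.25 ÷ 9 = 53.9167 g.

54 g/day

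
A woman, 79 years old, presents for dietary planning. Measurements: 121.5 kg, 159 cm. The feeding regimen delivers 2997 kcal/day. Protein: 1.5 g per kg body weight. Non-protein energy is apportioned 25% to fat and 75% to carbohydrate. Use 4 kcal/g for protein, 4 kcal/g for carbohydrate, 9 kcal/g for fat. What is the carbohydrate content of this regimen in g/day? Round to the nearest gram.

425 g/day

Protein = 1.5 × 121.5 = 182.25 g → 182.25 × 4 = 729 kcal.
Non-protein calories = 2997 − 729 = 2268 kcal.
Fat: 25% × 2268 = 567 kcal; carbohydrate: 1701 kcal.
Carbohydrate: 1701 kcal ÷ 4 kcal/g = 425.25 g.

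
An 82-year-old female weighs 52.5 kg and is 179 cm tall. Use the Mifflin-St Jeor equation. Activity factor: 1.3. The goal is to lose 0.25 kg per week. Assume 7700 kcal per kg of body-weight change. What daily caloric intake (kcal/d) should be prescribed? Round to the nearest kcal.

Mifflin-St Jeor (female): BMR = 10(52.5) + 6.25(179) − 5(82) − 161 = 525 + 1118.75 − 410 − 161 = 1072.75 kcal/day.
TEE = 1072.75 × 1.3 = 1394.575 kcal/day.
Required daily deficit = 0.25 × 7700 ÷ 7 = 275 kcal/day.
Target intake = 1394.575 − 275 = 1119.575 kcal/day.

1120 kcal/d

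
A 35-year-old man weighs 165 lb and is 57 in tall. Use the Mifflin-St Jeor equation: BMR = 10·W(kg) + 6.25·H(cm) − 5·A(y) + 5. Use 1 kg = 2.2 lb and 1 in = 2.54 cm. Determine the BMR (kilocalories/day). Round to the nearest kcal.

1485 kilocalories/day

Convert to metric: weight = 165 ÷ 2.2 = 75 kg; height = 57 × 2.54 = 144.78 cm.
Mifflin-St Jeor (male): BMR = 10(75) + 6.25(144.78) − 5(35) + 5 = 750 + 904.875 − 175 + 5 = 1484.875 kcal/day.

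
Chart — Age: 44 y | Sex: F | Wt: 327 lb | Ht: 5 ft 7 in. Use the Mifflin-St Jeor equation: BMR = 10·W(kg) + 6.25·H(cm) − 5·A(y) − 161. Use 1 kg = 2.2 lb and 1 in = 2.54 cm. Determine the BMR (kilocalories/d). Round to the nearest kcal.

2169 kilocalories/d

Convert to metric: weight = 327 ÷ 2.2 = 148.6364 kg; height = (5×12 + 7) × 2.54 = 67 × 2.54 = 170.18 cm.
Mifflin-St Jeor (female): BMR = 10(148.6364) + 6.25(170.18) − 5(44) − 161 = 1486.3636 + 1063.625 − 220 − 161 = 2168.9886 kcal/day.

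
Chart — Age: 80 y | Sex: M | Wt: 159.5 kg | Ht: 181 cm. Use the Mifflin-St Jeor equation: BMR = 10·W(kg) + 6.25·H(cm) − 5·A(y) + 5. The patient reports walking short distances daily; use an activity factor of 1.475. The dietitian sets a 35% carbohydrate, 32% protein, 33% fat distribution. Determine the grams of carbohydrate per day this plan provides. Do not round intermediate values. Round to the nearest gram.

301 g/day

Mifflin-St Jeor (male): BMR = 10(159.5) + 6.25(181) − 5(80) + 5 = 1595 + 1131.25 − 400 + 5 = 2331.25 kcal/day.
TEE = 2331.25 × 1.475 = 3438.5938 kcal/day.
Carbohydrate energy = 35% × 3438.5938 = 1203.5078 kcal.
Carbohydrate = 1203.5078 ÷ 4 kcal/g = 300.877 g.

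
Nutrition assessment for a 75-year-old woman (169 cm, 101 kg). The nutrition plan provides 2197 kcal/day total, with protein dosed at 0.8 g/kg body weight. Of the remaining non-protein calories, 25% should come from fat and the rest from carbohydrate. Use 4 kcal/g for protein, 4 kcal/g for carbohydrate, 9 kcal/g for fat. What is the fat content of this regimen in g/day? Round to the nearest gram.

52 g/day

Protein = 0.8 × 101 = 80.8 g → 80.8 × 4 = 323.2 kcal.
Non-protein calories = 2197 − 323.2 = 1873.8 kcal.
Fat: 25% × 1873.8 = 468.45 kcal; carbohydrate: 1405.35 kcal.
Fat: 468.45 kcal ÷ 9 kcal/g = 52.05 g.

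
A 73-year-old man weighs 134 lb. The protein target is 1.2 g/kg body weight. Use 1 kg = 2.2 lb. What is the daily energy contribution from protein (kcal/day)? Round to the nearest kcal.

292 kcal/day

Weight in kg = 134 ÷ 2.2 = 60.9091 kg.
Protein = 1.2 g/kg × 60.9091 kg = 73.0909 g/day.
Protein energy = 73.0909 g × 4 kcal/g = 292.3636 kcal/day.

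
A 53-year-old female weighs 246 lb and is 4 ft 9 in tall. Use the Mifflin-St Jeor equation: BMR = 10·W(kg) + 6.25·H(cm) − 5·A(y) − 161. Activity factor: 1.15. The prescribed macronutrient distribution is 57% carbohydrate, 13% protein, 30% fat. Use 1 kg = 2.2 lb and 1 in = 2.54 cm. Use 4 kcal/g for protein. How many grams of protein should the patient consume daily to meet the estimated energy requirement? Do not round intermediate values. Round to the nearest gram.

Convert to metric: weight = 246 ÷ 2.2 = 111.8182 kg; height = (4×12 + 9) × 2.54 = 57 × 2.54 = 144.78 cm.
Mifflin-St Jeor (female): BMR = 10(111.8182) + 6.25(144.78) − 5(53) − 161 = 1118.1818 + 904.875 − 265 − 161 = 1597.0568 kcal/day.
TEE = 1597.0568 × 1.15 = 1836.6153 kcal/day.
Protein energy = 13% × 1836.6153 = 238.76 kcal.
Protein = 238.76 ÷ 4 kcal/g = 59.69 g.

60 g/day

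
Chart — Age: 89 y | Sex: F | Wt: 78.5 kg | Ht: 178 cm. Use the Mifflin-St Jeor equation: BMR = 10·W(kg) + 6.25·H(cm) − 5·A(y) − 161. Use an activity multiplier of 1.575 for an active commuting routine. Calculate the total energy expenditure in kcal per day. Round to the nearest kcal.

2034 kcal per day

Mifflin-St Jeor (female): BMR = 10(78.5) + 6.25(178) − 5(89) − 161 = 785 + 1112.5 − 445 − 161 = 1291.5 kcal/day.
TEE = BMR × activity factor = 1291.5 × 1.575 = 2034.1125 kcal/day.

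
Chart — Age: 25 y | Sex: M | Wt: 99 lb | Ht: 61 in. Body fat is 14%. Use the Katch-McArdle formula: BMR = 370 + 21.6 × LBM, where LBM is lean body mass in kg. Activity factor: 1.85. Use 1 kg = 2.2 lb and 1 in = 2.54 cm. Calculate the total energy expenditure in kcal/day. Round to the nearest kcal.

2231 kcal/day

Convert to metric: weight = 99 ÷ 2.2 = 45 kg; height = 61 × 2.54 = 154.94 cm.
LBM = 45 × (1 − 0.14) = 38.7 kg. Katch-McArdle: BMR = 370 + 21.6 × 38.7 = 1205.92 kcal/day.
TEE = BMR × activity factor = 1205.92 × 1.85 = 2230.952 kcal/day.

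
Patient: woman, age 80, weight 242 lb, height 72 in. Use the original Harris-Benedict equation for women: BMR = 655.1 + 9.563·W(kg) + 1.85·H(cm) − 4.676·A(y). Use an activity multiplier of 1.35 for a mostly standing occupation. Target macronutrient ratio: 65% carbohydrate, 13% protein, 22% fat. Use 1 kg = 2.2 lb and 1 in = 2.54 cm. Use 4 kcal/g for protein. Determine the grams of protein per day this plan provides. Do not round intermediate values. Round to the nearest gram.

Convert to metric: weight = 242 ÷ 2.2 = 110 kg; height = 72 × 2.54 = 182.88 cm.
Harris-Benedict: BMR = 655.1 + 9.563(110) + 1.85(182.88) − 4.676(80) = 1671.278 kcal/day.
TEE = 1671.278 × 1.35 = 2256.2253 kcal/day.
Protein energy = 13% × 2256.2253 = 293.3093 kcal.
Protein = 293.3093 ÷ 4 kcal/g = 73.3273 g.

73 g/day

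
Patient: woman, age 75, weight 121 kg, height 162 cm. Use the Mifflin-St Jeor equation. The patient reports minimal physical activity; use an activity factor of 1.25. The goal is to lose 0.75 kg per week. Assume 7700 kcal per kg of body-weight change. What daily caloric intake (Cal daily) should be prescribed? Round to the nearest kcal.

1283 Cal daily

Mifflin-St Jeor (female): BMR = 10(121) + 6.25(162) − 5(75) − 161 = 1210 + 1012.5 − 375 − 161 = 1686.5 kcal/day.
TEE = 1686.5 × 1.25 = 2108.125 kcal/day.
Required daily deficit = 0.75 × 7700 ÷ 7 = 825 kcal/day.
Target intake = 2108.125 − 825 = 1283.125 kcal/day.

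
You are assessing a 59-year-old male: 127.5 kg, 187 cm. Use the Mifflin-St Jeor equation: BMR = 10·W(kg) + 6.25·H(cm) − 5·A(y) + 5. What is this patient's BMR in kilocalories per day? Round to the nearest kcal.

2154 kilocalories per day

Mifflin-St Jeor (male): BMR = 10(127.5) + 6.25(187) − 5(59) + 5 = 1275 + 1168.75 − 295 + 5 = 2153.75 kcal/day.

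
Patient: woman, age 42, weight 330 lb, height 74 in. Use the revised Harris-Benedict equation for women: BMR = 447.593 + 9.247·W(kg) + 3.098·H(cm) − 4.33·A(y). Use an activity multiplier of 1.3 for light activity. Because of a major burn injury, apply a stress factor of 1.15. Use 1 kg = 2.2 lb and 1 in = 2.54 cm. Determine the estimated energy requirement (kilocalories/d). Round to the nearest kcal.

3341 kilocalories/d

Convert to metric: weight = 330 ÷ 2.2 = 150 kg; height = 74 × 2.54 = 187.96 cm.
Harris-Benedict: BMR = 447.593 + 9.247(150) + 3.098(187.96) − 4.33(42) = 2235.0831 kcal/day.
TEE = BMR × activity factor = 2235.0831 × 1.3 = 2905.608 kcal/day.
Apply stress factor: 2905.608 × 1.15 = 3341.4492 kcal/day.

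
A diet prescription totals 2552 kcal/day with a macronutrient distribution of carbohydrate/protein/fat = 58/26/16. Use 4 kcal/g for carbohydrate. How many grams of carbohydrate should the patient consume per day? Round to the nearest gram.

370 g/day

Carbohydrate energy = 58% × 2552 = 1480.16 kcal.
At 4 kcal/g: 1480.16 ÷ 4 = 370.04 g.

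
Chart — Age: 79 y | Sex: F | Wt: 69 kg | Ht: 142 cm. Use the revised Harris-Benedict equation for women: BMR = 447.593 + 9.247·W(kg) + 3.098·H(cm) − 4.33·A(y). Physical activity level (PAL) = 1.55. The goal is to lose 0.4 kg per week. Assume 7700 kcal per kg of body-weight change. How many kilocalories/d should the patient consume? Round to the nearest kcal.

1394 kilocalories/d

Harris-Benedict: BMR = 447.593 + 9.247(69) + 3.098(142) − 4.33(79) = 1183.482 kcal/day.
TEE = 1183.482 × 1.55 = 1834.3971 kcal/day.
Required daily deficit = 0.4 × 7700 ÷ 7 = 440 kcal/day.
Target intake = 1834.3971 − 440 = 1394.3971 kcal/day.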